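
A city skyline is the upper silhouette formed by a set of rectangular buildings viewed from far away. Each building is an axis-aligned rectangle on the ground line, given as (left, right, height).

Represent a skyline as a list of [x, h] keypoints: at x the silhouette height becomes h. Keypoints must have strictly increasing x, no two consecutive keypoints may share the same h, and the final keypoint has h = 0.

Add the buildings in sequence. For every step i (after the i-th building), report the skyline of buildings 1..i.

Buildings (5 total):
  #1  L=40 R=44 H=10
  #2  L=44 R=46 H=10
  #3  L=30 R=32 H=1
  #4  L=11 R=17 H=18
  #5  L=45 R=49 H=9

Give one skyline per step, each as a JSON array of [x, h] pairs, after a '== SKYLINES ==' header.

== SKYLINES ==
[[40,10],[44,0]]
[[40,10],[46,0]]
[[30,1],[32,0],[40,10],[46,0]]
[[11,18],[17,0],[30,1],[32,0],[40,10],[46,0]]
[[11,18],[17,0],[30,1],[32,0],[40,10],[46,9],[49,0]]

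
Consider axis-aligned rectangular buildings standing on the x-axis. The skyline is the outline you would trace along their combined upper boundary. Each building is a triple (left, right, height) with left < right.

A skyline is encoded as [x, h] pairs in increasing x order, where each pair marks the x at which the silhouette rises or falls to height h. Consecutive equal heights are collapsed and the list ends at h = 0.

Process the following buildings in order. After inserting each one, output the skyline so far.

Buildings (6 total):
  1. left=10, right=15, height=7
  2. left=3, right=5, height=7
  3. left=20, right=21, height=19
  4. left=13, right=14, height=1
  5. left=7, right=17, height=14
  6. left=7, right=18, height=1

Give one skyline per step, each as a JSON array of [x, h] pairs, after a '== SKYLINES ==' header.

== SKYLINES ==
[[10,7],[15,0]]
[[3,7],[5,0],[10,7],[15,0]]
[[3,7],[5,0],[10,7],[15,0],[20,19],[21,0]]
[[3,7],[5,0],[10,7],[15,0],[20,19],[21,0]]
[[3,7],[5,0],[7,14],[17,0],[20,19],[21,0]]
[[3,7],[5,0],[7,14],[17,1],[18,0],[20,19],[21,0]]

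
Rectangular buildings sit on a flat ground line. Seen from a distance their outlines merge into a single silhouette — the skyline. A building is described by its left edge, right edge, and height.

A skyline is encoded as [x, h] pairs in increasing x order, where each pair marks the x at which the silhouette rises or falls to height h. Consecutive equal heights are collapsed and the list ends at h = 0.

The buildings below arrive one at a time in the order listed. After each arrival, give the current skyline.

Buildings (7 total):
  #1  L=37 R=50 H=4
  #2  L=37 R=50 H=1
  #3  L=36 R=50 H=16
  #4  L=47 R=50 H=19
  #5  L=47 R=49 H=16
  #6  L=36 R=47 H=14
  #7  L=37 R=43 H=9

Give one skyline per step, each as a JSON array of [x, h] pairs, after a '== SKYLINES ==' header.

== SKYLINES ==
[[37,4],[50,0]]
[[37,4],[50,0]]
[[36,16],[50,0]]
[[36,16],[47,19],[50,0]]
[[36,16],[47,19],[50,0]]
[[36,16],[47,19],[50,0]]
[[36,16],[47,19],[50,0]]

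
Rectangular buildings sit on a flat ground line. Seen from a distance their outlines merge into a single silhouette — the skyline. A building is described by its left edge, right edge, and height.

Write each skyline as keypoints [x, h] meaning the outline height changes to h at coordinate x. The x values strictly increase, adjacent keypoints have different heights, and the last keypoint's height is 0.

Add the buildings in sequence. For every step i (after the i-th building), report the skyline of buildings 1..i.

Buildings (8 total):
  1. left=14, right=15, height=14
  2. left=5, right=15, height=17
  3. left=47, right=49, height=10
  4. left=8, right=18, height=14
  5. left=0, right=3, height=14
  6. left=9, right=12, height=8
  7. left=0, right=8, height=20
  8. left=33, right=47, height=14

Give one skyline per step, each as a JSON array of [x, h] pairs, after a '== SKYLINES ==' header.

== SKYLINES ==
[[14,14],[15,0]]
[[5,17],[15,0]]
[[5,17],[15,0],[47,10],[49,0]]
[[5,17],[15,14],[18,0],[47,10],[49,0]]
[[0,14],[3,0],[5,17],[15,14],[18,0],[47,10],[49,0]]
[[0,14],[3,0],[5,17],[15,14],[18,0],[47,10],[49,0]]
[[0,20],[8,17],[15,14],[18,0],[47,10],[49,0]]
[[0,20],[8,17],[15,14],[18,0],[33,14],[47,10],[49,0]]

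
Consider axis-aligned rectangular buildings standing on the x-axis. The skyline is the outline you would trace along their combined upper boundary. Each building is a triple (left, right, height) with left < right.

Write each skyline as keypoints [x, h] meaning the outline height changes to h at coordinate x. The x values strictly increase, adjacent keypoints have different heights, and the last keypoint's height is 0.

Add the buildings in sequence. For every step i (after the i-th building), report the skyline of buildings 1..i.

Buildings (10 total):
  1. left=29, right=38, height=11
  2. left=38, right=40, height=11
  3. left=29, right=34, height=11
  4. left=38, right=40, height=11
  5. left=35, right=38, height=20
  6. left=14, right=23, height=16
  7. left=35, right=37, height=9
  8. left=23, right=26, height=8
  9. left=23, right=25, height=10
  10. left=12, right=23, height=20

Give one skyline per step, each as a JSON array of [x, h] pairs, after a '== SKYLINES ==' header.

== SKYLINES ==
[[29,11],[38,0]]
[[29,11],[40,0]]
[[29,11],[40,0]]
[[29,11],[40,0]]
[[29,11],[35,20],[38,11],[40,0]]
[[14,16],[23,0],[29,11],[35,20],[38,11],[40,0]]
[[14,16],[23,0],[29,11],[35,20],[38,11],[40,0]]
[[14,16],[23,8],[26,0],[29,11],[35,20],[38,11],[40,0]]
[[14,16],[23,10],[25,8],[26,0],[29,11],[35,20],[38,11],[40,0]]
[[12,20],[23,10],[25,8],[26,0],[29,11],[35,20],[38,11],[40,0]]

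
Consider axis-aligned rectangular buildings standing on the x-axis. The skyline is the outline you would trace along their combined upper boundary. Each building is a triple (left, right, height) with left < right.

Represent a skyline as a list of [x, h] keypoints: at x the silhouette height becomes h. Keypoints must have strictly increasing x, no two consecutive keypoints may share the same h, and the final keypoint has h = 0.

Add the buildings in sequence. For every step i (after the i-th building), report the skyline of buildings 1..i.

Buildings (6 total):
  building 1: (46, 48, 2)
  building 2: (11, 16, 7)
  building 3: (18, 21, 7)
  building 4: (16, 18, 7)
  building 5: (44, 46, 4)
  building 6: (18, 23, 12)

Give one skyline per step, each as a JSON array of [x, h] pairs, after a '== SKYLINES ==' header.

== SKYLINES ==
[[46,2],[48,0]]
[[11,7],[16,0],[46,2],[48,0]]
[[11,7],[16,0],[18,7],[21,0],[46,2],[48,0]]
[[11,7],[21,0],[46,2],[48,0]]
[[11,7],[21,0],[44,4],[46,2],[48,0]]
[[11,7],[18,12],[23,0],[44,4],[46,2],[48,0]]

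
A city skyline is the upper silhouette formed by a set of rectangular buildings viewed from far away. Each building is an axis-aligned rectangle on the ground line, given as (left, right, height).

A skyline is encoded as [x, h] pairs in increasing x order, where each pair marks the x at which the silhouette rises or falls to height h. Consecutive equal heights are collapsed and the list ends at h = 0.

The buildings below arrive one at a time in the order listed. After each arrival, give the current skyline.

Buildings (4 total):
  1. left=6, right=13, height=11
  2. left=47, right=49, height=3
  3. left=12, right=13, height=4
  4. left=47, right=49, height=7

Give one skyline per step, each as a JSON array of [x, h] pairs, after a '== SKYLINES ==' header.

== SKYLINES ==
[[6,11],[13,0]]
[[6,11],[13,0],[47,3],[49,0]]
[[6,11],[13,0],[47,3],[49,0]]
[[6,11],[13,0],[47,7],[49,0]]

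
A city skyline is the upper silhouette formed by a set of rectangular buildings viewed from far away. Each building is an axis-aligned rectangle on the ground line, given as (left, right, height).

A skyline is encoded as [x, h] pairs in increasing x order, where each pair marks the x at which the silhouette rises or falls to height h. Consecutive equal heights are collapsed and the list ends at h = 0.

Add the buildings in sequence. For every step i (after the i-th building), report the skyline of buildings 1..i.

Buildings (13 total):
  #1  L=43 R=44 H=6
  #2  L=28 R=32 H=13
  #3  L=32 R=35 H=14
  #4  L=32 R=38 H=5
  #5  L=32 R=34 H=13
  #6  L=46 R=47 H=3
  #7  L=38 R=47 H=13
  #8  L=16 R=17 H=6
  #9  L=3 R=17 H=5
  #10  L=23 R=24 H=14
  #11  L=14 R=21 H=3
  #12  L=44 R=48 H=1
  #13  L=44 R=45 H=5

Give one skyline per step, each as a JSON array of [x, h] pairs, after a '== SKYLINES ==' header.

== SKYLINES ==
[[43,6],[44,0]]
[[28,13],[32,0],[43,6],[44,0]]
[[28,13],[32,14],[35,0],[43,6],[44,0]]
[[28,13],[32,14],[35,5],[38,0],[43,6],[44,0]]
[[28,13],[32,14],[35,5],[38,0],[43,6],[44,0]]
[[28,13],[32,14],[35,5],[38,0],[43,6],[44,0],[46,3],[47,0]]
[[28,13],[32,14],[35,5],[38,13],[47,0]]
[[16,6],[17,0],[28,13],[32,14],[35,5],[38,13],[47,0]]
[[3,5],[16,6],[17,0],[28,13],[32,14],[35,5],[38,13],[47,0]]
[[3,5],[16,6],[17,0],[23,14],[24,0],[28,13],[32,14],[35,5],[38,13],[47,0]]
[[3,5],[16,6],[17,3],[21,0],[23,14],[24,0],[28,13],[32,14],[35,5],[38,13],[47,0]]
[[3,5],[16,6],[17,3],[21,0],[23,14],[24,0],[28,13],[32,14],[35,5],[38,13],[47,1],[48,0]]
[[3,5],[16,6],[17,3],[21,0],[23,14],[24,0],[28,13],[32,14],[35,5],[38,13],[47,1],[48,0]]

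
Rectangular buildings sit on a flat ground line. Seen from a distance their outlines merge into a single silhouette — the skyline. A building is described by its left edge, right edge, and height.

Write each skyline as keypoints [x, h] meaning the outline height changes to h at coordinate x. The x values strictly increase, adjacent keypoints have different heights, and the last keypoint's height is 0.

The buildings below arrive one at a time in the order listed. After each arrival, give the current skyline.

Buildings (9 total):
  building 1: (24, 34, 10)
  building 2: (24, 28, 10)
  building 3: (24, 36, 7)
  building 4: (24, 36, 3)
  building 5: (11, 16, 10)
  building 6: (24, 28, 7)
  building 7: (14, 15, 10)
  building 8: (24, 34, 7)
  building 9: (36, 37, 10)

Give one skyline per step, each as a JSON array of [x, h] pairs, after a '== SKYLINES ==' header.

== SKYLINES ==
[[24,10],[34,0]]
[[24,10],[34,0]]
[[24,10],[34,7],[36,0]]
[[24,10],[34,7],[36,0]]
[[11,10],[16,0],[24,10],[34,7],[36,0]]
[[11,10],[16,0],[24,10],[34,7],[36,0]]
[[11,10],[16,0],[24,10],[34,7],[36,0]]
[[11,10],[16,0],[24,10],[34,7],[36,0]]
[[11,10],[16,0],[24,10],[34,7],[36,10],[37,0]]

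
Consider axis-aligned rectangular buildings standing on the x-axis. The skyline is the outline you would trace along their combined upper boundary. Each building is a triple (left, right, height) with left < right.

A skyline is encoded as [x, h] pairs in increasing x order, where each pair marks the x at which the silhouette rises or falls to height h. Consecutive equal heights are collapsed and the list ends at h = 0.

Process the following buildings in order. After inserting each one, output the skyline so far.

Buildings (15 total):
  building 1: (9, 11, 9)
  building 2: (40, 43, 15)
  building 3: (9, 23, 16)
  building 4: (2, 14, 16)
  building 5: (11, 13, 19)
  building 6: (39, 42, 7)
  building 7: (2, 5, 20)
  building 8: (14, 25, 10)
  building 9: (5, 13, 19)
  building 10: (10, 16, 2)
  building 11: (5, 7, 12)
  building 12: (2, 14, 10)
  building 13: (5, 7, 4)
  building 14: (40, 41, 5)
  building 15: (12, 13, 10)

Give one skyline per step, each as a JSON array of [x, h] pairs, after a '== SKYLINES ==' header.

== SKYLINES ==
[[9,9],[11,0]]
[[9,9],[11,0],[40,15],[43,0]]
[[9,16],[23,0],[40,15],[43,0]]
[[2,16],[23,0],[40,15],[43,0]]
[[2,16],[11,19],[13,16],[23,0],[40,15],[43,0]]
[[2,16],[11,19],[13,16],[23,0],[39,7],[40,15],[43,0]]
[[2,20],[5,16],[11,19],[13,16],[23,0],[39,7],[40,15],[43,0]]
[[2,20],[5,16],[11,19],[13,16],[23,10],[25,0],[39,7],[40,15],[43,0]]
[[2,20],[5,19],[13,16],[23,10],[25,0],[39,7],[40,15],[43,0]]
[[2,20],[5,19],[13,16],[23,10],[25,0],[39,7],[40,15],[43,0]]
[[2,20],[5,19],[13,16],[23,10],[25,0],[39,7],[40,15],[43,0]]
[[2,20],[5,19],[13,16],[23,10],[25,0],[39,7],[40,15],[43,0]]
[[2,20],[5,19],[13,16],[23,10],[25,0],[39,7],[40,15],[43,0]]
[[2,20],[5,19],[13,16],[23,10],[25,0],[39,7],[40,15],[43,0]]
[[2,20],[5,19],[13,16],[23,10],[25,0],[39,7],[40,15],[43,0]]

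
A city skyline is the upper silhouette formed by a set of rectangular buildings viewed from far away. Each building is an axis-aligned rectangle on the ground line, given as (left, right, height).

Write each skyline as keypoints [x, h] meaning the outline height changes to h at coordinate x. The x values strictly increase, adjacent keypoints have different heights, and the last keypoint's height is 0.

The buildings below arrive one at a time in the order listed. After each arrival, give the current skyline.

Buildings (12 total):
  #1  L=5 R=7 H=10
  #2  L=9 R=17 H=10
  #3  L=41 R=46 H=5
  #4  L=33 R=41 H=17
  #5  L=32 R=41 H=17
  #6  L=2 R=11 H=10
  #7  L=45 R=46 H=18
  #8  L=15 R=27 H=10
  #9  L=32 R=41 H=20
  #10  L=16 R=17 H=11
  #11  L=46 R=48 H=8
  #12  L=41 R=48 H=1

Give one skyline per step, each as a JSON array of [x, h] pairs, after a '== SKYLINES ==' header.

== SKYLINES ==
[[5,10],[7,0]]
[[5,10],[7,0],[9,10],[17,0]]
[[5,10],[7,0],[9,10],[17,0],[41,5],[46,0]]
[[5,10],[7,0],[9,10],[17,0],[33,17],[41,5],[46,0]]
[[5,10],[7,0],[9,10],[17,0],[32,17],[41,5],[46,0]]
[[2,10],[17,0],[32,17],[41,5],[46,0]]
[[2,10],[17,0],[32,17],[41,5],[45,18],[46,0]]
[[2,10],[27,0],[32,17],[41,5],[45,18],[46,0]]
[[2,10],[27,0],[32,20],[41,5],[45,18],[46,0]]
[[2,10],[16,11],[17,10],[27,0],[32,20],[41,5],[45,18],[46,0]]
[[2,10],[16,11],[17,10],[27,0],[32,20],[41,5],[45,18],[46,8],[48,0]]
[[2,10],[16,11],[17,10],[27,0],[32,20],[41,5],[45,18],[46,8],[48,0]]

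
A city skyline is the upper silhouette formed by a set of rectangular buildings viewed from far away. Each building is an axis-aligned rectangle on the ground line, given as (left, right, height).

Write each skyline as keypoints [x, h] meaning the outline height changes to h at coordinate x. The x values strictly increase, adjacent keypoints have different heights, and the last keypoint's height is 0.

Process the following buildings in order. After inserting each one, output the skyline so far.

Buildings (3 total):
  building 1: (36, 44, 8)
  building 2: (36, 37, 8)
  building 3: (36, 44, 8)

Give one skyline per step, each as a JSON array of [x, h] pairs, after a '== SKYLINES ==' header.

== SKYLINES ==
[[36,8],[44,0]]
[[36,8],[44,0]]
[[36,8],[44,0]]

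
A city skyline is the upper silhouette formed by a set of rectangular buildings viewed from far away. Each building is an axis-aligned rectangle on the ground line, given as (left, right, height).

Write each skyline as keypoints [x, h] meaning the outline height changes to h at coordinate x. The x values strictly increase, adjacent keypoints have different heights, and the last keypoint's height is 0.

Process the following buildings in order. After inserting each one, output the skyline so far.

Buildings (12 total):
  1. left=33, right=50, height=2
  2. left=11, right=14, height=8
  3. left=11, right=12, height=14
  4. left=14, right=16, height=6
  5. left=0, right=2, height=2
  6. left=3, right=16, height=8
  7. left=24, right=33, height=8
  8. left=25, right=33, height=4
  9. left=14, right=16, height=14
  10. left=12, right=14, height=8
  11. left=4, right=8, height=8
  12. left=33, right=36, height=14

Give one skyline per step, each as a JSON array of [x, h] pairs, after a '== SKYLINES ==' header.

== SKYLINES ==
[[33,2],[50,0]]
[[11,8],[14,0],[33,2],[50,0]]
[[11,14],[12,8],[14,0],[33,2],[50,0]]
[[11,14],[12,8],[14,6],[16,0],[33,2],[50,0]]
[[0,2],[2,0],[11,14],[12,8],[14,6],[16,0],[33,2],[50,0]]
[[0,2],[2,0],[3,8],[11,14],[12,8],[16,0],[33,2],[50,0]]
[[0,2],[2,0],[3,8],[11,14],[12,8],[16,0],[24,8],[33,2],[50,0]]
[[0,2],[2,0],[3,8],[11,14],[12,8],[16,0],[24,8],[33,2],[50,0]]
[[0,2],[2,0],[3,8],[11,14],[12,8],[14,14],[16,0],[24,8],[33,2],[50,0]]
[[0,2],[2,0],[3,8],[11,14],[12,8],[14,14],[16,0],[24,8],[33,2],[50,0]]
[[0,2],[2,0],[3,8],[11,14],[12,8],[14,14],[16,0],[24,8],[33,2],[50,0]]
[[0,2],[2,0],[3,8],[11,14],[12,8],[14,14],[16,0],[24,8],[33,14],[36,2],[50,0]]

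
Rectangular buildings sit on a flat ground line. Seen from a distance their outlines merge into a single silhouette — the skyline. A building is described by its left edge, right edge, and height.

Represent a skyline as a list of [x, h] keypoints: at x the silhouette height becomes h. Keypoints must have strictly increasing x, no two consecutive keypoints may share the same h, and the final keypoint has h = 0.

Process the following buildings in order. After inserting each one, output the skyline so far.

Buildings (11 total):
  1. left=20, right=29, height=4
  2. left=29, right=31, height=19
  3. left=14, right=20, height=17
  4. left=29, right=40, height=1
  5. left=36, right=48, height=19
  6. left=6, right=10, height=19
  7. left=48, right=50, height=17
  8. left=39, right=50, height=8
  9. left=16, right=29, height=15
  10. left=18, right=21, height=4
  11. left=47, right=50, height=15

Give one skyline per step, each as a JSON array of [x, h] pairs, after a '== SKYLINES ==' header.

== SKYLINES ==
[[20,4],[29,0]]
[[20,4],[29,19],[31,0]]
[[14,17],[20,4],[29,19],[31,0]]
[[14,17],[20,4],[29,19],[31,1],[40,0]]
[[14,17],[20,4],[29,19],[31,1],[36,19],[48,0]]
[[6,19],[10,0],[14,17],[20,4],[29,19],[31,1],[36,19],[48,0]]
[[6,19],[10,0],[14,17],[20,4],[29,19],[31,1],[36,19],[48,17],[50,0]]
[[6,19],[10,0],[14,17],[20,4],[29,19],[31,1],[36,19],[48,17],[50,0]]
[[6,19],[10,0],[14,17],[20,15],[29,19],[31,1],[36,19],[48,17],[50,0]]
[[6,19],[10,0],[14,17],[20,15],[29,19],[31,1],[36,19],[48,17],[50,0]]
[[6,19],[10,0],[14,17],[20,15],[29,19],[31,1],[36,19],[48,17],[50,0]]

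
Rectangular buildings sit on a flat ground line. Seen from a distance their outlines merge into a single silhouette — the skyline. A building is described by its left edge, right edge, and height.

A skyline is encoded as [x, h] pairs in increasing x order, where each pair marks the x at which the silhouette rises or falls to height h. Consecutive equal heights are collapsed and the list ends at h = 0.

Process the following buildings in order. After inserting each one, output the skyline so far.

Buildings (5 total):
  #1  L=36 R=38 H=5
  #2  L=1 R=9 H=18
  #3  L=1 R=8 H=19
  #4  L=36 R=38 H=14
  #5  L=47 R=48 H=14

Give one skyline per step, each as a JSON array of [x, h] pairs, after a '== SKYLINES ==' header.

== SKYLINES ==
[[36,5],[38,0]]
[[1,18],[9,0],[36,5],[38,0]]
[[1,19],[8,18],[9,0],[36,5],[38,0]]
[[1,19],[8,18],[9,0],[36,14],[38,0]]
[[1,19],[8,18],[9,0],[36,14],[38,0],[47,14],[48,0]]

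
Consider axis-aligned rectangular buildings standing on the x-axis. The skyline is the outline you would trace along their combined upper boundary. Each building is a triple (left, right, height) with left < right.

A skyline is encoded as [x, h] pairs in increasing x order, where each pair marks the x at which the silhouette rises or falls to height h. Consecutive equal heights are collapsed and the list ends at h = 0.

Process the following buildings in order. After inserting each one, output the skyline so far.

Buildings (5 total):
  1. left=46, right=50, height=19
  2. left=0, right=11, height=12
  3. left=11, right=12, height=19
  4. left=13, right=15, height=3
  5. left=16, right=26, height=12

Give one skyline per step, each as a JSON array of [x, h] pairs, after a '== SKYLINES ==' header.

== SKYLINES ==
[[46,19],[50,0]]
[[0,12],[11,0],[46,19],[50,0]]
[[0,12],[11,19],[12,0],[46,19],[50,0]]
[[0,12],[11,19],[12,0],[13,3],[15,0],[46,19],[50,0]]
[[0,12],[11,19],[12,0],[13,3],[15,0],[16,12],[26,0],[46,19],[50,0]]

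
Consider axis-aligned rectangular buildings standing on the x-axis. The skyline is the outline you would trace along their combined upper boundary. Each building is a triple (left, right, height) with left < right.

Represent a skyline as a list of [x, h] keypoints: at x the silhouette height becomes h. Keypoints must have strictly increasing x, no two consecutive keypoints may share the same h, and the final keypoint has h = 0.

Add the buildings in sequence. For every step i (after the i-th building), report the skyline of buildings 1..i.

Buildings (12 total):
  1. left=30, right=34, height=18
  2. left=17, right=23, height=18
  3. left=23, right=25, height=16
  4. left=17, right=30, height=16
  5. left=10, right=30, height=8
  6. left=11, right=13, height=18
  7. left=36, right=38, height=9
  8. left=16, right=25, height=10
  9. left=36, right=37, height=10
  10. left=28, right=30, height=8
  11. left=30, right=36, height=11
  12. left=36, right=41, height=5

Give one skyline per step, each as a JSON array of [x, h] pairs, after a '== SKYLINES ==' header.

== SKYLINES ==
[[30,18],[34,0]]
[[17,18],[23,0],[30,18],[34,0]]
[[17,18],[23,16],[25,0],[30,18],[34,0]]
[[17,18],[23,16],[30,18],[34,0]]
[[10,8],[17,18],[23,16],[30,18],[34,0]]
[[10,8],[11,18],[13,8],[17,18],[23,16],[30,18],[34,0]]
[[10,8],[11,18],[13,8],[17,18],[23,16],[30,18],[34,0],[36,9],[38,0]]
[[10,8],[11,18],[13,8],[16,10],[17,18],[23,16],[30,18],[34,0],[36,9],[38,0]]
[[10,8],[11,18],[13,8],[16,10],[17,18],[23,16],[30,18],[34,0],[36,10],[37,9],[38,0]]
[[10,8],[11,18],[13,8],[16,10],[17,18],[23,16],[30,18],[34,0],[36,10],[37,9],[38,0]]
[[10,8],[11,18],[13,8],[16,10],[17,18],[23,16],[30,18],[34,11],[36,10],[37,9],[38,0]]
[[10,8],[11,18],[13,8],[16,10],[17,18],[23,16],[30,18],[34,11],[36,10],[37,9],[38,5],[41,0]]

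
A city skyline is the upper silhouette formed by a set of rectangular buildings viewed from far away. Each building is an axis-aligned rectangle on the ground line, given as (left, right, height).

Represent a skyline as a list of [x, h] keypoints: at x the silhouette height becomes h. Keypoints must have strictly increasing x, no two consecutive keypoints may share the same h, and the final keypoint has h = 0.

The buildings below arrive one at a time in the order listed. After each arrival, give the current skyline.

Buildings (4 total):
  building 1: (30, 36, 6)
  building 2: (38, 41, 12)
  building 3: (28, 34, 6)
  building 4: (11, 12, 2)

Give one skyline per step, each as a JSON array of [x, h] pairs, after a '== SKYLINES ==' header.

== SKYLINES ==
[[30,6],[36,0]]
[[30,6],[36,0],[38,12],[41,0]]
[[28,6],[36,0],[38,12],[41,0]]
[[11,2],[12,0],[28,6],[36,0],[38,12],[41,0]]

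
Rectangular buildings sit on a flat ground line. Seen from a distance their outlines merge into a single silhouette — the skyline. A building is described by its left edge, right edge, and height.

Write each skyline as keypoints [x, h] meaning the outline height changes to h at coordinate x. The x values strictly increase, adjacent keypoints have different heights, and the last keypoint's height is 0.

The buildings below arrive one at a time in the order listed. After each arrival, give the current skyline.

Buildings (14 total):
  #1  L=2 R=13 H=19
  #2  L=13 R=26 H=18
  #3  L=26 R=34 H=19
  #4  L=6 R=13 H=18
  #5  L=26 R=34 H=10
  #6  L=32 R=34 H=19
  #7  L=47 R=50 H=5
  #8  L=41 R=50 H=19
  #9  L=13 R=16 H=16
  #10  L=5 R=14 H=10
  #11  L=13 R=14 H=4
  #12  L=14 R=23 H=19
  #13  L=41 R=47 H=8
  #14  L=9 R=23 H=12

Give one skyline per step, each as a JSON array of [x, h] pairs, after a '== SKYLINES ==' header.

== SKYLINES ==
[[2,19],[13,0]]
[[2,19],[13,18],[26,0]]
[[2,19],[13,18],[26,19],[34,0]]
[[2,19],[13,18],[26,19],[34,0]]
[[2,19],[13,18],[26,19],[34,0]]
[[2,19],[13,18],[26,19],[34,0]]
[[2,19],[13,18],[26,19],[34,0],[47,5],[50,0]]
[[2,19],[13,18],[26,19],[34,0],[41,19],[50,0]]
[[2,19],[13,18],[26,19],[34,0],[41,19],[50,0]]
[[2,19],[13,18],[26,19],[34,0],[41,19],[50,0]]
[[2,19],[13,18],[26,19],[34,0],[41,19],[50,0]]
[[2,19],[13,18],[14,19],[23,18],[26,19],[34,0],[41,19],[50,0]]
[[2,19],[13,18],[14,19],[23,18],[26,19],[34,0],[41,19],[50,0]]
[[2,19],[13,18],[14,19],[23,18],[26,19],[34,0],[41,19],[50,0]]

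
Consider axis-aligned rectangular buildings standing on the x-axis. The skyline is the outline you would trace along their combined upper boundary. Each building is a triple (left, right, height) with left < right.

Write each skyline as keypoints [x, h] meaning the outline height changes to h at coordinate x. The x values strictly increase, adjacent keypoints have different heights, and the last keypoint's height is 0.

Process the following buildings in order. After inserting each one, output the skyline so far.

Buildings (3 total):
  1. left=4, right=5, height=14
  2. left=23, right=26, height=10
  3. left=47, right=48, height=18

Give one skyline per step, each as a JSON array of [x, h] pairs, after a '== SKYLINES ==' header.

== SKYLINES ==
[[4,14],[5,0]]
[[4,14],[5,0],[23,10],[26,0]]
[[4,14],[5,0],[23,10],[26,0],[47,18],[48,0]]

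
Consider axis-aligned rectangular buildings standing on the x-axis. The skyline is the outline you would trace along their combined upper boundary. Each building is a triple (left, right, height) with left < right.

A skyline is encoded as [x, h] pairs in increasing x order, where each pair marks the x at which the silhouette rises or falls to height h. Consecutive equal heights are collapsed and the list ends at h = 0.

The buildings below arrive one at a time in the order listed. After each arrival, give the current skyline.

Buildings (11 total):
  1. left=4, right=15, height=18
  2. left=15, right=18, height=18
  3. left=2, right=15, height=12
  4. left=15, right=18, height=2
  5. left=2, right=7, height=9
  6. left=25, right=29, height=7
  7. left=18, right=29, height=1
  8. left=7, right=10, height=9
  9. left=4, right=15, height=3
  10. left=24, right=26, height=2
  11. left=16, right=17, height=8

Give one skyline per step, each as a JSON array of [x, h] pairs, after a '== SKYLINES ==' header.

== SKYLINES ==
[[4,18],[15,0]]
[[4,18],[18,0]]
[[2,12],[4,18],[18,0]]
[[2,12],[4,18],[18,0]]
[[2,12],[4,18],[18,0]]
[[2,12],[4,18],[18,0],[25,7],[29,0]]
[[2,12],[4,18],[18,1],[25,7],[29,0]]
[[2,12],[4,18],[18,1],[25,7],[29,0]]
[[2,12],[4,18],[18,1],[25,7],[29,0]]
[[2,12],[4,18],[18,1],[24,2],[25,7],[29,0]]
[[2,12],[4,18],[18,1],[24,2],[25,7],[29,0]]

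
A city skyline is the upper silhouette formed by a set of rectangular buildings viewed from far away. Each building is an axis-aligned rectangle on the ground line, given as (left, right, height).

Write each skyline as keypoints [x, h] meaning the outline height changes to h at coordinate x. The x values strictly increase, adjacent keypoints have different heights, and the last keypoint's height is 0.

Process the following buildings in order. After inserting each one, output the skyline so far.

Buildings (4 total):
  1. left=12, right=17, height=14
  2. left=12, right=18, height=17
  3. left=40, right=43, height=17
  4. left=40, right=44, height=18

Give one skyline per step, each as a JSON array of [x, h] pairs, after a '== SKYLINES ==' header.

== SKYLINES ==
[[12,14],[17,0]]
[[12,17],[18,0]]
[[12,17],[18,0],[40,17],[43,0]]
[[12,17],[18,0],[40,18],[44,0]]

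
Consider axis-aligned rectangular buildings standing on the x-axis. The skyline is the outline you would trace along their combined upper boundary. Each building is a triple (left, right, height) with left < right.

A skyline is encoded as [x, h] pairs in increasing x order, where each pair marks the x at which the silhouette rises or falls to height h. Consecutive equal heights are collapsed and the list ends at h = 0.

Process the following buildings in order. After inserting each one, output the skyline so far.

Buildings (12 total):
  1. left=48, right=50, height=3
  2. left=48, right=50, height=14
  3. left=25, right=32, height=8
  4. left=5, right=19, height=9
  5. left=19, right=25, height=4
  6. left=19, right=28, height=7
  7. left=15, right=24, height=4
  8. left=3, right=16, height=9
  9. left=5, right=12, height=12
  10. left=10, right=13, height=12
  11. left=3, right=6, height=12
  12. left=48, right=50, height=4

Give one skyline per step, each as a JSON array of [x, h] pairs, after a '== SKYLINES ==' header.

== SKYLINES ==
[[48,3],[50,0]]
[[48,14],[50,0]]
[[25,8],[32,0],[48,14],[50,0]]
[[5,9],[19,0],[25,8],[32,0],[48,14],[50,0]]
[[5,9],[19,4],[25,8],[32,0],[48,14],[50,0]]
[[5,9],[19,7],[25,8],[32,0],[48,14],[50,0]]
[[5,9],[19,7],[25,8],[32,0],[48,14],[50,0]]
[[3,9],[19,7],[25,8],[32,0],[48,14],[50,0]]
[[3,9],[5,12],[12,9],[19,7],[25,8],[32,0],[48,14],[50,0]]
[[3,9],[5,12],[13,9],[19,7],[25,8],[32,0],[48,14],[50,0]]
[[3,12],[13,9],[19,7],[25,8],[32,0],[48,14],[50,0]]
[[3,12],[13,9],[19,7],[25,8],[32,0],[48,14],[50,0]]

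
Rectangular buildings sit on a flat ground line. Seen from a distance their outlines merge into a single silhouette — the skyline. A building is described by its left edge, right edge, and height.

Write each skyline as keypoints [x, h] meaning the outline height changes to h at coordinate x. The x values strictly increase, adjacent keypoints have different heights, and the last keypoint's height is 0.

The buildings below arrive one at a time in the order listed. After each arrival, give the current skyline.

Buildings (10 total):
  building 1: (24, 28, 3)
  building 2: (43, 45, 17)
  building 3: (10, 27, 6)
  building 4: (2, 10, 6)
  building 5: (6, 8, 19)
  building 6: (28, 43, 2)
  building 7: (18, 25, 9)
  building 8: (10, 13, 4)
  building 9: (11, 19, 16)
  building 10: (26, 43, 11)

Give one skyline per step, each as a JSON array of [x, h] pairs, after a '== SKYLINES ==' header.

== SKYLINES ==
[[24,3],[28,0]]
[[24,3],[28,0],[43,17],[45,0]]
[[10,6],[27,3],[28,0],[43,17],[45,0]]
[[2,6],[27,3],[28,0],[43,17],[45,0]]
[[2,6],[6,19],[8,6],[27,3],[28,0],[43,17],[45,0]]
[[2,6],[6,19],[8,6],[27,3],[28,2],[43,17],[45,0]]
[[2,6],[6,19],[8,6],[18,9],[25,6],[27,3],[28,2],[43,17],[45,0]]
[[2,6],[6,19],[8,6],[18,9],[25,6],[27,3],[28,2],[43,17],[45,0]]
[[2,6],[6,19],[8,6],[11,16],[19,9],[25,6],[27,3],[28,2],[43,17],[45,0]]
[[2,6],[6,19],[8,6],[11,16],[19,9],[25,6],[26,11],[43,17],[45,0]]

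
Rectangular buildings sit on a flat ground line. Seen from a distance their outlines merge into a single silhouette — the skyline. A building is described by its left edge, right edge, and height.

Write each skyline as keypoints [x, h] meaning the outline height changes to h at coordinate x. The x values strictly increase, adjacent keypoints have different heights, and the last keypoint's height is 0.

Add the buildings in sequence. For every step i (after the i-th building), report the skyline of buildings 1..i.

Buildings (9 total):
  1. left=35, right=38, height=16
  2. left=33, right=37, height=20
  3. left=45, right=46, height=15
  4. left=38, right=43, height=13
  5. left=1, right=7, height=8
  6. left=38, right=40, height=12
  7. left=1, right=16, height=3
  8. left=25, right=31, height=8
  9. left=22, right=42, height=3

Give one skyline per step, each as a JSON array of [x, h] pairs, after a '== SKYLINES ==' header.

== SKYLINES ==
[[35,16],[38,0]]
[[33,20],[37,16],[38,0]]
[[33,20],[37,16],[38,0],[45,15],[46,0]]
[[33,20],[37,16],[38,13],[43,0],[45,15],[46,0]]
[[1,8],[7,0],[33,20],[37,16],[38,13],[43,0],[45,15],[46,0]]
[[1,8],[7,0],[33,20],[37,16],[38,13],[43,0],[45,15],[46,0]]
[[1,8],[7,3],[16,0],[33,20],[37,16],[38,13],[43,0],[45,15],[46,0]]
[[1,8],[7,3],[16,0],[25,8],[31,0],[33,20],[37,16],[38,13],[43,0],[45,15],[46,0]]
[[1,8],[7,3],[16,0],[22,3],[25,8],[31,3],[33,20],[37,16],[38,13],[43,0],[45,15],[46,0]]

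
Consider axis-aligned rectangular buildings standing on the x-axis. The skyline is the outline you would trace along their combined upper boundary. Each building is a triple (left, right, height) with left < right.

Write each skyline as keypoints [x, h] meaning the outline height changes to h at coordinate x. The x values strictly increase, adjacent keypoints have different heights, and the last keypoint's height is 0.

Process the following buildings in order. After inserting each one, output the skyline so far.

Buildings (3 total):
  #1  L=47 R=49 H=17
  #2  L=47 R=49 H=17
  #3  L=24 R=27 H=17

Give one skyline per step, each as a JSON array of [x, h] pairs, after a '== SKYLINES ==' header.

== SKYLINES ==
[[47,17],[49,0]]
[[47,17],[49,0]]
[[24,17],[27,0],[47,17],[49,0]]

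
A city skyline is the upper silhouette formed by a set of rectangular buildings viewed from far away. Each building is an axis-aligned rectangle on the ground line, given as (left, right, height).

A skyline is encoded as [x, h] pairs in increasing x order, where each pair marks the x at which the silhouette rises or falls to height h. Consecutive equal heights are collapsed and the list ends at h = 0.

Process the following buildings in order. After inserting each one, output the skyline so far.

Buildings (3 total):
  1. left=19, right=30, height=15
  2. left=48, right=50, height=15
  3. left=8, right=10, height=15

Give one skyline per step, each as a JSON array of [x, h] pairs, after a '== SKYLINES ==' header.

== SKYLINES ==
[[19,15],[30,0]]
[[19,15],[30,0],[48,15],[50,0]]
[[8,15],[10,0],[19,15],[30,0],[48,15],[50,0]]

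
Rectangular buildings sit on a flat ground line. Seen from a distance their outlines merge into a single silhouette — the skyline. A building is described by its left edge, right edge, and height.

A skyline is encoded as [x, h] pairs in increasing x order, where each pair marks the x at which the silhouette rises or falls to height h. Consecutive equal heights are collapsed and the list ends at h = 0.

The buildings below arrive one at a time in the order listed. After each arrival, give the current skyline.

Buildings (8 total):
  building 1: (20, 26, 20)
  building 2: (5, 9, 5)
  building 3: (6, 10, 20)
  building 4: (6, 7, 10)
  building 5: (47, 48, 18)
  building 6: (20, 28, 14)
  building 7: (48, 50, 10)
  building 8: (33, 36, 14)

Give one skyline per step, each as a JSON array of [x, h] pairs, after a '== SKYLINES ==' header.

== SKYLINES ==
[[20,20],[26,0]]
[[5,5],[9,0],[20,20],[26,0]]
[[5,5],[6,20],[10,0],[20,20],[26,0]]
[[5,5],[6,20],[10,0],[20,20],[26,0]]
[[5,5],[6,20],[10,0],[20,20],[26,0],[47,18],[48,0]]
[[5,5],[6,20],[10,0],[20,20],[26,14],[28,0],[47,18],[48,0]]
[[5,5],[6,20],[10,0],[20,20],[26,14],[28,0],[47,18],[48,10],[50,0]]
[[5,5],[6,20],[10,0],[20,20],[26,14],[28,0],[33,14],[36,0],[47,18],[48,10],[50,0]]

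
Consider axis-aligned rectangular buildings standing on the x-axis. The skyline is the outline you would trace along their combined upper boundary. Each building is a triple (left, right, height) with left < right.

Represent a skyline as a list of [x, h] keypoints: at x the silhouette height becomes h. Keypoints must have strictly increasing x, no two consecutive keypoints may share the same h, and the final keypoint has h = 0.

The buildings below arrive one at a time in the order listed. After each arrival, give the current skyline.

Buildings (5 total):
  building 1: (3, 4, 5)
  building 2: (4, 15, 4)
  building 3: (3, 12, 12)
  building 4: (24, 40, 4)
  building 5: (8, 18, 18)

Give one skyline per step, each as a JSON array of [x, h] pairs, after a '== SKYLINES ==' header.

== SKYLINES ==
[[3,5],[4,0]]
[[3,5],[4,4],[15,0]]
[[3,12],[12,4],[15,0]]
[[3,12],[12,4],[15,0],[24,4],[40,0]]
[[3,12],[8,18],[18,0],[24,4],[40,0]]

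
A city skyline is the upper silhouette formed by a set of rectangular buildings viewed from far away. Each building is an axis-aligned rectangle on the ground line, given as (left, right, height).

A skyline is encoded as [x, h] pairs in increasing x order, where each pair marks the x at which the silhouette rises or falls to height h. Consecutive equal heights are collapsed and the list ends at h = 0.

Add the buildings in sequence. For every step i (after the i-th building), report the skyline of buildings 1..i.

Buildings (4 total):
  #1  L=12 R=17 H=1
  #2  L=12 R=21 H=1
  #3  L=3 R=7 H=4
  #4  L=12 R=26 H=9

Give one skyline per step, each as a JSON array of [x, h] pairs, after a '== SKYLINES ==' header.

== SKYLINES ==
[[12,1],[17,0]]
[[12,1],[21,0]]
[[3,4],[7,0],[12,1],[21,0]]
[[3,4],[7,0],[12,9],[26,0]]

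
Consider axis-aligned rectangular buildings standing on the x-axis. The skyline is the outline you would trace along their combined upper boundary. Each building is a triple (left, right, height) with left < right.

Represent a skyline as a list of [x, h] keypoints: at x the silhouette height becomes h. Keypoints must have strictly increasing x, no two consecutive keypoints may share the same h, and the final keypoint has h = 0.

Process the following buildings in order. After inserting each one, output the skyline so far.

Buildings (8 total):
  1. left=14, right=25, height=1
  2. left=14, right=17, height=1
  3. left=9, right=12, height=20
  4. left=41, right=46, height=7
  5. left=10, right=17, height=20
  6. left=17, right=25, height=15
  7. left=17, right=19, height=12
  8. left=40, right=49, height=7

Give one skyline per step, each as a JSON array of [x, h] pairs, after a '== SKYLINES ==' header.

== SKYLINES ==
[[14,1],[25,0]]
[[14,1],[25,0]]
[[9,20],[12,0],[14,1],[25,0]]
[[9,20],[12,0],[14,1],[25,0],[41,7],[46,0]]
[[9,20],[17,1],[25,0],[41,7],[46,0]]
[[9,20],[17,15],[25,0],[41,7],[46,0]]
[[9,20],[17,15],[25,0],[41,7],[46,0]]
[[9,20],[17,15],[25,0],[40,7],[49,0]]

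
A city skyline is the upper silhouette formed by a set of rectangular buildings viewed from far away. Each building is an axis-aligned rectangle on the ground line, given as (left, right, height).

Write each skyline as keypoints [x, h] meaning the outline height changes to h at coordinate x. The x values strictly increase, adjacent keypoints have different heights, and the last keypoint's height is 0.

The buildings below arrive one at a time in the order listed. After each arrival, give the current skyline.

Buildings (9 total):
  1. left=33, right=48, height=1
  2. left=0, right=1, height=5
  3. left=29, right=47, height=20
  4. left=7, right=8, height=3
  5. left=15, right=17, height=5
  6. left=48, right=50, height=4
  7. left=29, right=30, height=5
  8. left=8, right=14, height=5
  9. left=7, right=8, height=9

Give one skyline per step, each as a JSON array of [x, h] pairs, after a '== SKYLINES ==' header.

== SKYLINES ==
[[33,1],[48,0]]
[[0,5],[1,0],[33,1],[48,0]]
[[0,5],[1,0],[29,20],[47,1],[48,0]]
[[0,5],[1,0],[7,3],[8,0],[29,20],[47,1],[48,0]]
[[0,5],[1,0],[7,3],[8,0],[15,5],[17,0],[29,20],[47,1],[48,0]]
[[0,5],[1,0],[7,3],[8,0],[15,5],[17,0],[29,20],[47,1],[48,4],[50,0]]
[[0,5],[1,0],[7,3],[8,0],[15,5],[17,0],[29,20],[47,1],[48,4],[50,0]]
[[0,5],[1,0],[7,3],[8,5],[14,0],[15,5],[17,0],[29,20],[47,1],[48,4],[50,0]]
[[0,5],[1,0],[7,9],[8,5],[14,0],[15,5],[17,0],[29,20],[47,1],[48,4],[50,0]]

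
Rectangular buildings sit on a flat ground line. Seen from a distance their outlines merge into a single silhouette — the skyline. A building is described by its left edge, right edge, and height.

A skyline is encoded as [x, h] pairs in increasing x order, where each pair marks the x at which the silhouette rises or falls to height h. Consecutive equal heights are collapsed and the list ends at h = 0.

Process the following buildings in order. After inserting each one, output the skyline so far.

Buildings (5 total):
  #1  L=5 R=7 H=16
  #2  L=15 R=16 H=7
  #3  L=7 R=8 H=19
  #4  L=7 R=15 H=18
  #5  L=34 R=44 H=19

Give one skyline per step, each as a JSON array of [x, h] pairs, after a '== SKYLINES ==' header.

== SKYLINES ==
[[5,16],[7,0]]
[[5,16],[7,0],[15,7],[16,0]]
[[5,16],[7,19],[8,0],[15,7],[16,0]]
[[5,16],[7,19],[8,18],[15,7],[16,0]]
[[5,16],[7,19],[8,18],[15,7],[16,0],[34,19],[44,0]]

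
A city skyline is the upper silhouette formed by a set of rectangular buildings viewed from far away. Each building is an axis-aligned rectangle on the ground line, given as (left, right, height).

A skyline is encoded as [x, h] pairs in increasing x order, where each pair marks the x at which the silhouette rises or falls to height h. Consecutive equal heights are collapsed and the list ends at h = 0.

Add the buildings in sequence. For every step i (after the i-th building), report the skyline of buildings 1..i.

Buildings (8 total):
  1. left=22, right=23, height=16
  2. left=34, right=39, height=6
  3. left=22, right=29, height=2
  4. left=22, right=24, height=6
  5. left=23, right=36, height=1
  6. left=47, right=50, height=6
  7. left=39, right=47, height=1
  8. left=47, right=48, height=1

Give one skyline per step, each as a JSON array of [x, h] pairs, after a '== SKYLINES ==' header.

== SKYLINES ==
[[22,16],[23,0]]
[[22,16],[23,0],[34,6],[39,0]]
[[22,16],[23,2],[29,0],[34,6],[39,0]]
[[22,16],[23,6],[24,2],[29,0],[34,6],[39,0]]
[[22,16],[23,6],[24,2],[29,1],[34,6],[39,0]]
[[22,16],[23,6],[24,2],[29,1],[34,6],[39,0],[47,6],[50,0]]
[[22,16],[23,6],[24,2],[29,1],[34,6],[39,1],[47,6],[50,0]]
[[22,16],[23,6],[24,2],[29,1],[34,6],[39,1],[47,6],[50,0]]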